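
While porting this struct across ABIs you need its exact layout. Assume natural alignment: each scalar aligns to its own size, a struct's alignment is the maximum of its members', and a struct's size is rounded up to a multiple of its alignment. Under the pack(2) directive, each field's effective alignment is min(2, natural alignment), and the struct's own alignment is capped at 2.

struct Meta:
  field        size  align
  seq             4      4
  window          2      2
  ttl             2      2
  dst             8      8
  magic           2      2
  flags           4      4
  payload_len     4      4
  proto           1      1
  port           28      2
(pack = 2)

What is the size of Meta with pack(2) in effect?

56

@0: seq [4B, align 2] → 4
@4: window [2B, align 2] → 6
@6: ttl [2B, align 2] → 8
@8: dst [8B, align 2] → 16
@16: magic [2B, align 2] → 18
@18: flags [4B, align 2] → 22
@22: payload_len [4B, align 2] → 26
@26: proto [1B, align 1] → 27
+1 pad (align 2)
@28: port [28B, align 2] → 56
size 56, align 2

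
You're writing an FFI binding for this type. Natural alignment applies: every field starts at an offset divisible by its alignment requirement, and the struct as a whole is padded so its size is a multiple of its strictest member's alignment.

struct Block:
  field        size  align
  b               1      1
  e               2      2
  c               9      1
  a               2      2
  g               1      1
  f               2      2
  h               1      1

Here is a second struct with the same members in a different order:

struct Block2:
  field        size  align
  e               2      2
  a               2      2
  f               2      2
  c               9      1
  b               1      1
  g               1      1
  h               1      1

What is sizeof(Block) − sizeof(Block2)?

b at 0 (size 1, align 1) → ends 1
pad 1 to align 2 for e
e at 2 (size 2, align 2) → ends 4
c at 4 (size 9, align 1) → ends 13
pad 1 to align 2 for a
a at 14 (size 2, align 2) → ends 16
g at 16 (size 1, align 1) → ends 17
pad 1 to align 2 for f
f at 18 (size 2, align 2) → ends 20
h at 20 (size 1, align 1) → ends 21
tail pad 1 to reach multiple of 2
total 22 bytes, alignment 2
— Block2 —
e at 0 (size 2, align 2) → ends 2
a at 2 (size 2, align 2) → ends 4
f at 4 (size 2, align 2) → ends 6
c at 6 (size 9, align 1) → ends 15
b at 15 (size 1, align 1) → ends 16
g at 16 (size 1, align 1) → ends 17
h at 17 (size 1, align 1) → ends 18
total 18 bytes, alignment 2
22 − 18 = 4

4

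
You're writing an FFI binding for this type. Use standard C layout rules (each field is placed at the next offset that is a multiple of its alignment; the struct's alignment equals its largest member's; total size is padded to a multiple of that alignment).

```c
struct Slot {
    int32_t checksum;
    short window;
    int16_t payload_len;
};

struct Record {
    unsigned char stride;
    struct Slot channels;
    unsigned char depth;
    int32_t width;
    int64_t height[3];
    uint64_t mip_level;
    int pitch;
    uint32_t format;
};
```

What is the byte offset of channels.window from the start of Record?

Slot: @0: checksum [4B, align 4] → 4; @4: window [2B, align 2] → 6; @6: payload_len [2B, align 2] → 8; size 8, align 4
@0: stride [1B, align 1] → 1
+3 pad (align 4)
@4: channels [8B, align 4] → 12
within Slot: window at 4
4 + 4 = 8

8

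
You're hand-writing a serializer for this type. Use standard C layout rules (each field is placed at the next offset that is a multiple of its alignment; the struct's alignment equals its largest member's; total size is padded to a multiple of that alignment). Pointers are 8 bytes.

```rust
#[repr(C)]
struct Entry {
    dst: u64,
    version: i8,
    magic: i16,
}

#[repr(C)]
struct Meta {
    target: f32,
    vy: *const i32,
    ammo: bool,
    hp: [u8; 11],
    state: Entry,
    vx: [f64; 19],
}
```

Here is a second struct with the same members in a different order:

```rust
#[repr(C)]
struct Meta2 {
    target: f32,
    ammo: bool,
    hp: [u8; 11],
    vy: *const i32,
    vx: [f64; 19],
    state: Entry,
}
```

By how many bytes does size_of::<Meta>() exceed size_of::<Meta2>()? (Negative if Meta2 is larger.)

Entry: dst at 0 (size 8, align 8) → ends 8; version at 8 (size 1, align 1) → ends 9; pad 1 to align 2 for magic; magic at 10 (size 2, align 2) → ends 12; tail pad 4 to reach multiple of 8; total 16 bytes, alignment 8
target at 0 (size 4, align 4) → ends 4
pad 4 to align 8 for vy
vy at 8 (size 8, align 8) → ends 16
ammo at 16 (size 1, align 1) → ends 17
hp at 17 (size 11, align 1) → ends 28
pad 4 to align 8 for state
state at 32 (size 16, align 8) → ends 48
vx at 48 (size 152, align 8) → ends 200
total 200 bytes, alignment 8
— Meta2 —
target at 0 (size 4, align 4) → ends 4
ammo at 4 (size 1, align 1) → ends 5
hp at 5 (size 11, align 1) → ends 16
vy at 16 (size 8, align 8) → ends 24
vx at 24 (size 152, align 8) → ends 176
state at 176 (size 16, align 8) → ends 192
total 192 bytes, alignment 8
200 − 192 = 8

8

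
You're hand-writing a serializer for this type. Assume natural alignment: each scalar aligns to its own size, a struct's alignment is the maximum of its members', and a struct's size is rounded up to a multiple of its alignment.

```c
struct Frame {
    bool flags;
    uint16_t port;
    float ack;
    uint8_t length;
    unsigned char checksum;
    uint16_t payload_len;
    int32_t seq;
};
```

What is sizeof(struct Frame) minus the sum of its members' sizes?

flags at 0 (size 1, align 1) → ends 1
pad 1 to align 2 for port
port at 2 (size 2, align 2) → ends 4
ack at 4 (size 4, align 4) → ends 8
length at 8 (size 1, align 1) → ends 9
checksum at 9 (size 1, align 1) → ends 10
payload_len at 10 (size 2, align 2) → ends 12
seq at 12 (size 4, align 4) → ends 16
total 16 bytes, alignment 4
data bytes 15, size 16 → padding 1

1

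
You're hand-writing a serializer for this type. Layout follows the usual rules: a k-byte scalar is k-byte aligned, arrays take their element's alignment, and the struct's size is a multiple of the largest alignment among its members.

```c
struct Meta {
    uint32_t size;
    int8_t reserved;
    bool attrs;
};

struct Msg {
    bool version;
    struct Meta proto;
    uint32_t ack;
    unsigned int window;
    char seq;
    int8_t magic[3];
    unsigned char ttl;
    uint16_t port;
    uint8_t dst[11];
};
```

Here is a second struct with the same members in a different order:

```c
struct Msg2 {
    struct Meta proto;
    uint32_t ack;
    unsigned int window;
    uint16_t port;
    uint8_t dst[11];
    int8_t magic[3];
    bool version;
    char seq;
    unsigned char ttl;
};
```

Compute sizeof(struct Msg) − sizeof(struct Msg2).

4

Meta: 0..4  size  (4B, 4-aligned); 4..5  reserved  (1B, 1-aligned); 5..6  attrs  (1B, 1-aligned); 6..8  -- tail padding (2B); sizeof = 8, alignof = 4
0..1  version  (1B, 1-aligned)
1..4  -- padding (3B)
4..12  proto  (8B, 4-aligned)
12..16  ack  (4B, 4-aligned)
16..20  window  (4B, 4-aligned)
20..21  seq  (1B, 1-aligned)
21..24  magic  (3B, 1-aligned)
24..25  ttl  (1B, 1-aligned)
25..26  -- padding (1B)
26..28  port  (2B, 2-aligned)
28..39  dst  (11B, 1-aligned)
39..40  -- tail padding (1B)
sizeof = 40, alignof = 4
— Msg2 —
0..8  proto  (8B, 4-aligned)
8..12  ack  (4B, 4-aligned)
12..16  window  (4B, 4-aligned)
16..18  port  (2B, 2-aligned)
18..29  dst  (11B, 1-aligned)
29..32  magic  (3B, 1-aligned)
32..33  version  (1B, 1-aligned)
33..34  seq  (1B, 1-aligned)
34..35  ttl  (1B, 1-aligned)
35..36  -- tail padding (1B)
sizeof = 36, alignof = 4
40 − 36 = 4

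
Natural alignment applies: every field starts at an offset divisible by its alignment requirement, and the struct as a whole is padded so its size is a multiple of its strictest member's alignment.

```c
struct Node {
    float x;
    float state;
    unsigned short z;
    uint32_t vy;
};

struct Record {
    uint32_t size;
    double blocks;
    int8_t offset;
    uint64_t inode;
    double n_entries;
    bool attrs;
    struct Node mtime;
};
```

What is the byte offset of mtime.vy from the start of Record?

Node: @0: x [4B, align 4] → 4; @4: state [4B, align 4] → 8; @8: z [2B, align 2] → 10; +2 pad (align 4); @12: vy [4B, align 4] → 16; size 16, align 4
@0: size [4B, align 4] → 4
+4 pad (align 8)
@8: blocks [8B, align 8] → 16
@16: offset [1B, align 1] → 17
+7 pad (align 8)
@24: inode [8B, align 8] → 32
@32: n_entries [8B, align 8] → 40
@40: attrs [1B, align 1] → 41
+3 pad (align 4)
@44: mtime [16B, align 4] → 60
within Node: vy at 12
44 + 12 = 56

56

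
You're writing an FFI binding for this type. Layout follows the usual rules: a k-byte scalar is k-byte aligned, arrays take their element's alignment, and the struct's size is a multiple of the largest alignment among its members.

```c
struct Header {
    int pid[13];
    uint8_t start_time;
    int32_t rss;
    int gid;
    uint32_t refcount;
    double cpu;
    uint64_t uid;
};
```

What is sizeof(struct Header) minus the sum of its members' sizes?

pid at 0 (size 52, align 4) → ends 52
start_time at 52 (size 1, align 1) → ends 53
pad 3 to align 4 for rss
rss at 56 (size 4, align 4) → ends 60
gid at 60 (size 4, align 4) → ends 64
refcount at 64 (size 4, align 4) → ends 68
pad 4 to align 8 for cpu
cpu at 72 (size 8, align 8) → ends 80
uid at 80 (size 8, align 8) → ends 88
total 88 bytes, alignment 8
data bytes 81, size 88 → padding 7

7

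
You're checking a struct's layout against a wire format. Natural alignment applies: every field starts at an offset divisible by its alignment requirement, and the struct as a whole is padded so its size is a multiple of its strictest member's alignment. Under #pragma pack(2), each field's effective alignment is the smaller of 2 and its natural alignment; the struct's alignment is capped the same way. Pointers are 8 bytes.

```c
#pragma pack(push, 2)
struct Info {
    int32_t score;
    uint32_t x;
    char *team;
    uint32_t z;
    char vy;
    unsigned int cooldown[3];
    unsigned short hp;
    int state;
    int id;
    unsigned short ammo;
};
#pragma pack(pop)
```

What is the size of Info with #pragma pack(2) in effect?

46

@0: score [4B, align 2] → 4
@4: x [4B, align 2] → 8
@8: team [8B, align 2] → 16
@16: z [4B, align 2] → 20
@20: vy [1B, align 1] → 21
+1 pad (align 2)
@22: cooldown [12B, align 2] → 34
@34: hp [2B, align 2] → 36
@36: state [4B, align 2] → 40
@40: id [4B, align 2] → 44
@44: ammo [2B, align 2] → 46
size 46, align 2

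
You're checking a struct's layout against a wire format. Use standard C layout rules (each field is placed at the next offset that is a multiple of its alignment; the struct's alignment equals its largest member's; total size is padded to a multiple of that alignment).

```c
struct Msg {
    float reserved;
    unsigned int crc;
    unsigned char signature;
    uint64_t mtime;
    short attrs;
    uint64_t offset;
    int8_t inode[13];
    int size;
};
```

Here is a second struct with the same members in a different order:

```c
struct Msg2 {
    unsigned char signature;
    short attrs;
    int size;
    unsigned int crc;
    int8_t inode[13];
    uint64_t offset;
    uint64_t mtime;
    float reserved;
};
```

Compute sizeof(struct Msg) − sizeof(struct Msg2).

reserved at 0 (size 4, align 4) → ends 4
crc at 4 (size 4, align 4) → ends 8
signature at 8 (size 1, align 1) → ends 9
pad 7 to align 8 for mtime
mtime at 16 (size 8, align 8) → ends 24
attrs at 24 (size 2, align 2) → ends 26
pad 6 to align 8 for offset
offset at 32 (size 8, align 8) → ends 40
inode at 40 (size 13, align 1) → ends 53
pad 3 to align 4 for size
size at 56 (size 4, align 4) → ends 60
tail pad 4 to reach multiple of 8
total 64 bytes, alignment 8
— Msg2 —
signature at 0 (size 1, align 1) → ends 1
pad 1 to align 2 for attrs
attrs at 2 (size 2, align 2) → ends 4
size at 4 (size 4, align 4) → ends 8
crc at 8 (size 4, align 4) → ends 12
inode at 12 (size 13, align 1) → ends 25
pad 7 to align 8 for offset
offset at 32 (size 8, align 8) → ends 40
mtime at 40 (size 8, align 8) → ends 48
reserved at 48 (size 4, align 4) → ends 52
tail pad 4 to reach multiple of 8
total 56 bytes, alignment 8
64 − 56 = 8

8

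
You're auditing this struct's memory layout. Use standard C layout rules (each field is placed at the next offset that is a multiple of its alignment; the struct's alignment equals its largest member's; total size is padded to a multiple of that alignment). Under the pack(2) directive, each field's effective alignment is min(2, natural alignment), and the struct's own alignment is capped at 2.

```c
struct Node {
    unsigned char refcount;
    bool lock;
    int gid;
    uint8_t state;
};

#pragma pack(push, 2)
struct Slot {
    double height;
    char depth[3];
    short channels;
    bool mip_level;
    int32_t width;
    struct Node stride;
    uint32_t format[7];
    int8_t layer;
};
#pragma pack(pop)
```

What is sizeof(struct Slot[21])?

1302

Node: 0..1  refcount  (1B, 1-aligned); 1..2  lock  (1B, 1-aligned); 2..4  -- padding (2B); 4..8  gid  (4B, 4-aligned); 8..9  state  (1B, 1-aligned); 9..12  -- tail padding (3B); sizeof = 12, alignof = 4
0..8  height  (8B, 2-aligned)
8..11  depth  (3B, 1-aligned)
11..12  -- padding (1B)
12..14  channels  (2B, 2-aligned)
14..15  mip_level  (1B, 1-aligned)
15..16  -- padding (1B)
16..20  width  (4B, 2-aligned)
20..32  stride  (12B, 2-aligned)
32..60  format  (28B, 2-aligned)
60..61  layer  (1B, 1-aligned)
61..62  -- tail padding (1B)
sizeof = 62, alignof = 2
array of 21: 21 × 62 = 1302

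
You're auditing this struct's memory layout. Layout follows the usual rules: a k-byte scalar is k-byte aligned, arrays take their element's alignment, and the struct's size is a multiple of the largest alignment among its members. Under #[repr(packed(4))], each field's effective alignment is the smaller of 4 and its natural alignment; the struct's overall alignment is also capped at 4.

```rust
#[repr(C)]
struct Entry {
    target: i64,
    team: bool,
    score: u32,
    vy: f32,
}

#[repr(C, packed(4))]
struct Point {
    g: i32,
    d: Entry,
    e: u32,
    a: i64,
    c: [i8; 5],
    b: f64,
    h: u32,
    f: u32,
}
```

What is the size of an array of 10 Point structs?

Entry: target at 0 (size 8, align 8) → ends 8; team at 8 (size 1, align 1) → ends 9; pad 3 to align 4 for score; score at 12 (size 4, align 4) → ends 16; vy at 16 (size 4, align 4) → ends 20; tail pad 4 to reach multiple of 8; total 24 bytes, alignment 8
g at 0 (size 4, align 4) → ends 4
d at 4 (size 24, align 4) → ends 28
e at 28 (size 4, align 4) → ends 32
a at 32 (size 8, align 4) → ends 40
c at 40 (size 5, align 1) → ends 45
pad 3 to align 4 for b
b at 48 (size 8, align 4) → ends 56
h at 56 (size 4, align 4) → ends 60
f at 60 (size 4, align 4) → ends 64
total 64 bytes, alignment 4
array of 10: 10 × 64 = 640

640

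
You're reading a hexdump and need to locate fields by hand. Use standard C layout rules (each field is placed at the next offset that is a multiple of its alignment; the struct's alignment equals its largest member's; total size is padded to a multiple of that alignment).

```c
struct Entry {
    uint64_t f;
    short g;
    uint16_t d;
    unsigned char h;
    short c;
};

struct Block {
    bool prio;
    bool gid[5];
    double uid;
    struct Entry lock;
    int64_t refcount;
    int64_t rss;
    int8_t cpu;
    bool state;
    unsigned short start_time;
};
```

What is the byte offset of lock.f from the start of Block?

16

Entry: 0..8  f  (8B, 8-aligned); 8..10  g  (2B, 2-aligned); 10..12  d  (2B, 2-aligned); 12..13  h  (1B, 1-aligned); 13..14  -- padding (1B); 14..16  c  (2B, 2-aligned); sizeof = 16, alignof = 8
0..1  prio  (1B, 1-aligned)
1..6  gid  (5B, 1-aligned)
6..8  -- padding (2B)
8..16  uid  (8B, 8-aligned)
16..32  lock  (16B, 8-aligned)
within Entry: f at 0
16 + 0 = 16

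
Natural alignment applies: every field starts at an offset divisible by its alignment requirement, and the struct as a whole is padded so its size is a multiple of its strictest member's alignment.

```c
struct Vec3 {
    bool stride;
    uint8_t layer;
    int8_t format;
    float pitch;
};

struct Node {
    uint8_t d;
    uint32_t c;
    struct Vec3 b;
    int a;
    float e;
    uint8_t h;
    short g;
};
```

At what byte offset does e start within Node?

20

Vec3: @0: stride [1B, align 1] → 1; @1: layer [1B, align 1] → 2; @2: format [1B, align 1] → 3; +1 pad (align 4); @4: pitch [4B, align 4] → 8; size 8, align 4
@0: d [1B, align 1] → 1
+3 pad (align 4)
@4: c [4B, align 4] → 8
@8: b [8B, align 4] → 16
@16: a [4B, align 4] → 20
@20: e [4B, align 4] → 24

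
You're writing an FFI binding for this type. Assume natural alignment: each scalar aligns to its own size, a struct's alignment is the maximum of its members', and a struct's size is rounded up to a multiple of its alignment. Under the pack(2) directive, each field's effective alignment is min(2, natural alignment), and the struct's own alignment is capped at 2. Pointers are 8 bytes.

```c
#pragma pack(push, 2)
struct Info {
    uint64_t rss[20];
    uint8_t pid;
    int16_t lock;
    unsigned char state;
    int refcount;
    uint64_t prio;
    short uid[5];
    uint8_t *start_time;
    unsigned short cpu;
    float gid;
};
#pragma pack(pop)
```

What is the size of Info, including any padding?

rss at 0 (size 160, align 2) → ends 160
pid at 160 (size 1, align 1) → ends 161
pad 1 to align 2 for lock
lock at 162 (size 2, align 2) → ends 164
state at 164 (size 1, align 1) → ends 165
pad 1 to align 2 for refcount
refcount at 166 (size 4, align 2) → ends 170
prio at 170 (size 8, align 2) → ends 178
uid at 178 (size 10, align 2) → ends 188
start_time at 188 (size 8, align 2) → ends 196
cpu at 196 (size 2, align 2) → ends 198
gid at 198 (size 4, align 2) → ends 202
total 202 bytes, alignment 2

202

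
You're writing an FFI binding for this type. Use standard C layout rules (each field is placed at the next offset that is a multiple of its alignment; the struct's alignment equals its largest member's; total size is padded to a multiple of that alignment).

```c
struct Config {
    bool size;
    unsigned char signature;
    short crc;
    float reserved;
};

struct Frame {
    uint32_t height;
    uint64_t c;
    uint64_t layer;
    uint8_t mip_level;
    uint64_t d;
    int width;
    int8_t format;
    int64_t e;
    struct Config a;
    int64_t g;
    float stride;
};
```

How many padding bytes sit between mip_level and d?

Config: @0: size [1B, align 1] → 1; @1: signature [1B, align 1] → 2; @2: crc [2B, align 2] → 4; @4: reserved [4B, align 4] → 8; size 8, align 4
@0: height [4B, align 4] → 4
+4 pad (align 8)
@8: c [8B, align 8] → 16
@16: layer [8B, align 8] → 24
@24: mip_level [1B, align 1] → 25
+7 pad (align 8)
@32: d [8B, align 8] → 40

7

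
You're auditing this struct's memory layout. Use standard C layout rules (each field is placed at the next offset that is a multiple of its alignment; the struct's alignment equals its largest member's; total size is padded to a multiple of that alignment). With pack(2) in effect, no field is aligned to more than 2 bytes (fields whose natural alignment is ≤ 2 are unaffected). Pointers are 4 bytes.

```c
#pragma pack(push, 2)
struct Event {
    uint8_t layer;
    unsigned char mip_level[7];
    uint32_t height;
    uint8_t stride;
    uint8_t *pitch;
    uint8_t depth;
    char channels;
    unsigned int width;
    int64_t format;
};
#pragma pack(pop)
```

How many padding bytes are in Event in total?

1

@0: layer [1B, align 1] → 1
@1: mip_level [7B, align 1] → 8
@8: height [4B, align 2] → 12
@12: stride [1B, align 1] → 13
+1 pad (align 2)
@14: pitch [4B, align 2] → 18
@18: depth [1B, align 1] → 19
@19: channels [1B, align 1] → 20
@20: width [4B, align 2] → 24
@24: format [8B, align 2] → 32
size 32, align 2
data bytes 31, size 32 → padding 1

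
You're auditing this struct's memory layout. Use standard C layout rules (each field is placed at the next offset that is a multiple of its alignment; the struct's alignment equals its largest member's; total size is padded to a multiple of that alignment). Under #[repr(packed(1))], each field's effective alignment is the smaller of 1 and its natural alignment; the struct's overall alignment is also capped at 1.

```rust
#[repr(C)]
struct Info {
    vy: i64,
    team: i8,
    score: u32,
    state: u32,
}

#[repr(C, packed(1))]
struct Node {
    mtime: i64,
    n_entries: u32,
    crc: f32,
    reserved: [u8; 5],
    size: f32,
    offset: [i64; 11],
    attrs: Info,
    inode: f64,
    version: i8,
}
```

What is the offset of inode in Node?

137

Info: @0: vy [8B, align 8] → 8; @8: team [1B, align 1] → 9; +3 pad (align 4); @12: score [4B, align 4] → 16; @16: state [4B, align 4] → 20; +4 tail pad (align 8); size 24, align 8
@0: mtime [8B, align 1] → 8
@8: n_entries [4B, align 1] → 12
@12: crc [4B, align 1] → 16
@16: reserved [5B, align 1] → 21
@21: size [4B, align 1] → 25
@25: offset [88B, align 1] → 113
@113: attrs [24B, align 1] → 137
@137: inode [8B, align 1] → 145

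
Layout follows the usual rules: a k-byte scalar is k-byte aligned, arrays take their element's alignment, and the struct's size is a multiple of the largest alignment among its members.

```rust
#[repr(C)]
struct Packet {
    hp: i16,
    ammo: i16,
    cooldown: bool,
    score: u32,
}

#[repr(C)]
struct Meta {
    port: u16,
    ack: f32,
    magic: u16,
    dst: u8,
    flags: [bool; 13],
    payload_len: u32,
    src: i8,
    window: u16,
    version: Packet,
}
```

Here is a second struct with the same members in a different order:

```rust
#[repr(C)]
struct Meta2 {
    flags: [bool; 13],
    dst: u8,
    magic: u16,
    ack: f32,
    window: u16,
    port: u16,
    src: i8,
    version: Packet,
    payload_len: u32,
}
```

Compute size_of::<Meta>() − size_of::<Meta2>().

0

Packet: 0..2  hp  (2B, 2-aligned); 2..4  ammo  (2B, 2-aligned); 4..5  cooldown  (1B, 1-aligned); 5..8  -- padding (3B); 8..12  score  (4B, 4-aligned); sizeof = 12, alignof = 4
0..2  port  (2B, 2-aligned)
2..4  -- padding (2B)
4..8  ack  (4B, 4-aligned)
8..10  magic  (2B, 2-aligned)
10..11  dst  (1B, 1-aligned)
11..24  flags  (13B, 1-aligned)
24..28  payload_len  (4B, 4-aligned)
28..29  src  (1B, 1-aligned)
29..30  -- padding (1B)
30..32  window  (2B, 2-aligned)
32..44  version  (12B, 4-aligned)
sizeof = 44, alignof = 4
— Meta2 —
0..13  flags  (13B, 1-aligned)
13..14  dst  (1B, 1-aligned)
14..16  magic  (2B, 2-aligned)
16..20  ack  (4B, 4-aligned)
20..22  window  (2B, 2-aligned)
22..24  port  (2B, 2-aligned)
24..25  src  (1B, 1-aligned)
25..28  -- padding (3B)
28..40  version  (12B, 4-aligned)
40..44  payload_len  (4B, 4-aligned)
sizeof = 44, alignof = 4
44 − 44 = 0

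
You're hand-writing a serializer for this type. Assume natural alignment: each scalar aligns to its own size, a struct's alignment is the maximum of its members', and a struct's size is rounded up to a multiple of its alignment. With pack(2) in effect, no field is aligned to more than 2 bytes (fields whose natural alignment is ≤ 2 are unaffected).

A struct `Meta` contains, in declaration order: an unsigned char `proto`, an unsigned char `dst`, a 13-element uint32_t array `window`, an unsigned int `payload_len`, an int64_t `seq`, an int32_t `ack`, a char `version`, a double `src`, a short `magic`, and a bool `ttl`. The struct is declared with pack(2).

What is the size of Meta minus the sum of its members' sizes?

2

0..1  proto  (1B, 1-aligned)
1..2  dst  (1B, 1-aligned)
2..54  window  (52B, 2-aligned)
54..58  payload_len  (4B, 2-aligned)
58..66  seq  (8B, 2-aligned)
66..70  ack  (4B, 2-aligned)
70..71  version  (1B, 1-aligned)
71..72  -- padding (1B)
72..80  src  (8B, 2-aligned)
80..82  magic  (2B, 2-aligned)
82..83  ttl  (1B, 1-aligned)
83..84  -- tail padding (1B)
sizeof = 84, alignof = 2
data bytes 82, size 84 → padding 2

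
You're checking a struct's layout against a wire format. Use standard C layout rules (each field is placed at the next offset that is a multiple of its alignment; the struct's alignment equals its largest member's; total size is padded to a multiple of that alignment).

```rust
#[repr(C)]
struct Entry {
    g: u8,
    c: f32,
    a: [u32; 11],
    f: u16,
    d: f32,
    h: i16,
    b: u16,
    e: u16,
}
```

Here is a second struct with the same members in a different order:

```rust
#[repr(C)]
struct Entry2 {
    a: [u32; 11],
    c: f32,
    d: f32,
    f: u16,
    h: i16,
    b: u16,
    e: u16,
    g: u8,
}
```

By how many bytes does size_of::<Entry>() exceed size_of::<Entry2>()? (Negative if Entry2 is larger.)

4

@0: g [1B, align 1] → 1
+3 pad (align 4)
@4: c [4B, align 4] → 8
@8: a [44B, align 4] → 52
@52: f [2B, align 2] → 54
+2 pad (align 4)
@56: d [4B, align 4] → 60
@60: h [2B, align 2] → 62
@62: b [2B, align 2] → 64
@64: e [2B, align 2] → 66
+2 tail pad (align 4)
size 68, align 4
— Entry2 —
@0: a [44B, align 4] → 44
@44: c [4B, align 4] → 48
@48: d [4B, align 4] → 52
@52: f [2B, align 2] → 54
@54: h [2B, align 2] → 56
@56: b [2B, align 2] → 58
@58: e [2B, align 2] → 60
@60: g [1B, align 1] → 61
+3 tail pad (align 4)
size 64, align 4
68 − 64 = 4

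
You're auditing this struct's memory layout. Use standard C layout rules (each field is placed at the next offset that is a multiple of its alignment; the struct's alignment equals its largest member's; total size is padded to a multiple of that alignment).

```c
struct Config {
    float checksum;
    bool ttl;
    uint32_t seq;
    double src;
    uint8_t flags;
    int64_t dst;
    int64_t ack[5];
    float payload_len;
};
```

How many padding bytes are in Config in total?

checksum at 0 (size 4, align 4) → ends 4
ttl at 4 (size 1, align 1) → ends 5
pad 3 to align 4 for seq
seq at 8 (size 4, align 4) → ends 12
pad 4 to align 8 for src
src at 16 (size 8, align 8) → ends 24
flags at 24 (size 1, align 1) → ends 25
pad 7 to align 8 for dst
dst at 32 (size 8, align 8) → ends 40
ack at 40 (size 40, align 8) → ends 80
payload_len at 80 (size 4, align 4) → ends 84
tail pad 4 to reach multiple of 8
total 88 bytes, alignment 8
data bytes 70, size 88 → padding 18

18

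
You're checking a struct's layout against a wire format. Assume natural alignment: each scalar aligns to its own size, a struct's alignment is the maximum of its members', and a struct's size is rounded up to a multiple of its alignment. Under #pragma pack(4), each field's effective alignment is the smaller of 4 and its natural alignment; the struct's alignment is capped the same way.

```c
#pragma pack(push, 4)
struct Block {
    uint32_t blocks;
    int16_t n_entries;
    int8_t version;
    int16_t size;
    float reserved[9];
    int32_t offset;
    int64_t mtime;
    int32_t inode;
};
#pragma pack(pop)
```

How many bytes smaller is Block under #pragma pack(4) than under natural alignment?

8

natural layout:
  @0: blocks [4B, align 4] → 4
  @4: n_entries [2B, align 2] → 6
  @6: version [1B, align 1] → 7
  +1 pad (align 2)
  @8: size [2B, align 2] → 10
  +2 pad (align 4)
  @12: reserved [36B, align 4] → 48
  @48: offset [4B, align 4] → 52
  +4 pad (align 8)
  @56: mtime [8B, align 8] → 64
  @64: inode [4B, align 4] → 68
  +4 tail pad (align 8)
  size 72, align 8
packed(4) layout:
  @0: blocks [4B, align 4] → 4
  @4: n_entries [2B, align 2] → 6
  @6: version [1B, align 1] → 7
  +1 pad (align 2)
  @8: size [2B, align 2] → 10
  +2 pad (align 4)
  @12: reserved [36B, align 4] → 48
  @48: offset [4B, align 4] → 52
  @52: mtime [8B, align 4] → 60
  @60: inode [4B, align 4] → 64
  size 64, align 4
72 − 64 = 8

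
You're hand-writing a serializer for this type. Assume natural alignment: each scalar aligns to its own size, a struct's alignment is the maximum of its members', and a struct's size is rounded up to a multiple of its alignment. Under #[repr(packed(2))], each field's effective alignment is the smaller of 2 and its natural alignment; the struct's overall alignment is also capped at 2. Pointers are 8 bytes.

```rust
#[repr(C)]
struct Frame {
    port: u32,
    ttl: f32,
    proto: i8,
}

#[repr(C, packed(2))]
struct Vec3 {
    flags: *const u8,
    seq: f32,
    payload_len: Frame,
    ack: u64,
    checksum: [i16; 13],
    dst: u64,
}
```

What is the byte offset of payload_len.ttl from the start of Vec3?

16

Frame: @0: port [4B, align 4] → 4; @4: ttl [4B, align 4] → 8; @8: proto [1B, align 1] → 9; +3 tail pad (align 4); size 12, align 4
@0: flags [8B, align 2] → 8
@8: seq [4B, align 2] → 12
@12: payload_len [12B, align 2] → 24
within Frame: ttl at 4
12 + 4 = 16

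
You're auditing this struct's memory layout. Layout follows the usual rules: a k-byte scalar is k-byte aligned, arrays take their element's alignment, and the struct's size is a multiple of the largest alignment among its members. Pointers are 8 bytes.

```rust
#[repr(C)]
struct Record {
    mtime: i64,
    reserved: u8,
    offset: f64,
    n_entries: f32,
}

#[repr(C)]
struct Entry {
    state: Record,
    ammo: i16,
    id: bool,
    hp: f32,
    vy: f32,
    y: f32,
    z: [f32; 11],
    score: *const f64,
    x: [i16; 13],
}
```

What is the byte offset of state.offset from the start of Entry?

Record: 0..8  mtime  (8B, 8-aligned); 8..9  reserved  (1B, 1-aligned); 9..16  -- padding (7B); 16..24  offset  (8B, 8-aligned); 24..28  n_entries  (4B, 4-aligned); 28..32  -- tail padding (4B); sizeof = 32, alignof = 8
0..32  state  (32B, 8-aligned)
within Record: offset at 16
0 + 16 = 16

16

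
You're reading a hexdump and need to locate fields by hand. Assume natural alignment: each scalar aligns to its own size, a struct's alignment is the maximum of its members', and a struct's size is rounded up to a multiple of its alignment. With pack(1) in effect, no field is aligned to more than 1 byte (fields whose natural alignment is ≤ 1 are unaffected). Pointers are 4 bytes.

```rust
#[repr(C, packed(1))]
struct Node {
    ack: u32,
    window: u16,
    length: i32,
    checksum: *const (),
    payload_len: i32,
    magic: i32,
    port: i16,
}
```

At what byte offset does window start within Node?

4

ack at 0 (size 4, align 1) → ends 4
window at 4 (size 2, align 1) → ends 6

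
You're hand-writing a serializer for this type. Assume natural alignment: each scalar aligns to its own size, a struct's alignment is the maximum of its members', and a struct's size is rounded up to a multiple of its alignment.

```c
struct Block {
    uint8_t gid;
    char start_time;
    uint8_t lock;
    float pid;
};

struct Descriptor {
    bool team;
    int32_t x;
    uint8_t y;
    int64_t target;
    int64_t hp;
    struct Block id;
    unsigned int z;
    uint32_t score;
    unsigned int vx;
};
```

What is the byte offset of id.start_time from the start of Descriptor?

Block: 0..1  gid  (1B, 1-aligned); 1..2  start_time  (1B, 1-aligned); 2..3  lock  (1B, 1-aligned); 3..4  -- padding (1B); 4..8  pid  (4B, 4-aligned); sizeof = 8, alignof = 4
0..1  team  (1B, 1-aligned)
1..4  -- padding (3B)
4..8  x  (4B, 4-aligned)
8..9  y  (1B, 1-aligned)
9..16  -- padding (7B)
16..24  target  (8B, 8-aligned)
24..32  hp  (8B, 8-aligned)
32..40  id  (8B, 4-aligned)
within Block: start_time at 1
32 + 1 = 33

33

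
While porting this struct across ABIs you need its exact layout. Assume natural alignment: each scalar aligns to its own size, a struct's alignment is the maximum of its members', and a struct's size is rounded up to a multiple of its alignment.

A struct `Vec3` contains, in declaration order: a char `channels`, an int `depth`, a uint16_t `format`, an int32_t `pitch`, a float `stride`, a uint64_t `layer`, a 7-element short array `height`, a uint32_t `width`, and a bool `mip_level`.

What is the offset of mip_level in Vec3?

52

0..1  channels  (1B, 1-aligned)
1..4  -- padding (3B)
4..8  depth  (4B, 4-aligned)
8..10  format  (2B, 2-aligned)
10..12  -- padding (2B)
12..16  pitch  (4B, 4-aligned)
16..20  stride  (4B, 4-aligned)
20..24  -- padding (4B)
24..32  layer  (8B, 8-aligned)
32..46  height  (14B, 2-aligned)
46..48  -- padding (2B)
48..52  width  (4B, 4-aligned)
52..53  mip_level  (1B, 1-aligned)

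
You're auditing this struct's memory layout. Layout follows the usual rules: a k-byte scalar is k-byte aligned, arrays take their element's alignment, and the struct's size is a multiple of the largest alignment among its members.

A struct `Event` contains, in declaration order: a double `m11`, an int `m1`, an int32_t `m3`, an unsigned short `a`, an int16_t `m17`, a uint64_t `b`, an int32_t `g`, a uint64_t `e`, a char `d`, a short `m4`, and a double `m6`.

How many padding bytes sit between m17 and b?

4

m11 at 0 (size 8, align 8) → ends 8
m1 at 8 (size 4, align 4) → ends 12
m3 at 12 (size 4, align 4) → ends 16
a at 16 (size 2, align 2) → ends 18
m17 at 18 (size 2, align 2) → ends 20
pad 4 to align 8 for b
b at 24 (size 8, align 8) → ends 32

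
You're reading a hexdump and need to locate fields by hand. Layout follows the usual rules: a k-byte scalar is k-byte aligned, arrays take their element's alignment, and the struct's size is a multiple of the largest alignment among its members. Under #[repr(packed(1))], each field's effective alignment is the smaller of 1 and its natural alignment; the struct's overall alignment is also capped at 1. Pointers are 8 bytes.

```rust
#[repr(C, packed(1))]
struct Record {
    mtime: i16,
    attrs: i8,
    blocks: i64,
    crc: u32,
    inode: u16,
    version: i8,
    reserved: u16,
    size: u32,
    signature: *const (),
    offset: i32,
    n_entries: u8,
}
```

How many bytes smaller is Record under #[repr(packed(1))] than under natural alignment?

natural layout:
  mtime at 0 (size 2, align 2) → ends 2
  attrs at 2 (size 1, align 1) → ends 3
  pad 5 to align 8 for blocks
  blocks at 8 (size 8, align 8) → ends 16
  crc at 16 (size 4, align 4) → ends 20
  inode at 20 (size 2, align 2) → ends 22
  version at 22 (size 1, align 1) → ends 23
  pad 1 to align 2 for reserved
  reserved at 24 (size 2, align 2) → ends 26
  pad 2 to align 4 for size
  size at 28 (size 4, align 4) → ends 32
  signature at 32 (size 8, align 8) → ends 40
  offset at 40 (size 4, align 4) → ends 44
  n_entries at 44 (size 1, align 1) → ends 45
  tail pad 3 to reach multiple of 8
  total 48 bytes, alignment 8
packed(1) layout:
  mtime at 0 (size 2, align 1) → ends 2
  attrs at 2 (size 1, align 1) → ends 3
  blocks at 3 (size 8, align 1) → ends 11
  crc at 11 (size 4, align 1) → ends 15
  inode at 15 (size 2, align 1) → ends 17
  version at 17 (size 1, align 1) → ends 18
  reserved at 18 (size 2, align 1) → ends 20
  size at 20 (size 4, align 1) → ends 24
  signature at 24 (size 8, align 1) → ends 32
  offset at 32 (size 4, align 1) → ends 36
  n_entries at 36 (size 1, align 1) → ends 37
  total 37 bytes, alignment 1
48 − 37 = 11

11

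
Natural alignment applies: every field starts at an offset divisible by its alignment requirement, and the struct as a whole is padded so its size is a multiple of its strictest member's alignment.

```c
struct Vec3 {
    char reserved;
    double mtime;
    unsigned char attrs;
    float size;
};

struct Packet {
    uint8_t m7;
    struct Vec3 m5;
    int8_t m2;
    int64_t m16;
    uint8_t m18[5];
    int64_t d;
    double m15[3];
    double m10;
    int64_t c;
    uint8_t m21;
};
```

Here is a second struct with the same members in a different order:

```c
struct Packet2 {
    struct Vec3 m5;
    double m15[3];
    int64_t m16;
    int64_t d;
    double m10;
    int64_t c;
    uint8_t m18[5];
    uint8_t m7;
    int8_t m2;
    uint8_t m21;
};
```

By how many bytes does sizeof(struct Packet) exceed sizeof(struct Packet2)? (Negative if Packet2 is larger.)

Vec3: @0: reserved [1B, align 1] → 1; +7 pad (align 8); @8: mtime [8B, align 8] → 16; @16: attrs [1B, align 1] → 17; +3 pad (align 4); @20: size [4B, align 4] → 24; size 24, align 8
@0: m7 [1B, align 1] → 1
+7 pad (align 8)
@8: m5 [24B, align 8] → 32
@32: m2 [1B, align 1] → 33
+7 pad (align 8)
@40: m16 [8B, align 8] → 48
@48: m18 [5B, align 1] → 53
+3 pad (align 8)
@56: d [8B, align 8] → 64
@64: m15 [24B, align 8] → 88
@88: m10 [8B, align 8] → 96
@96: c [8B, align 8] → 104
@104: m21 [1B, align 1] → 105
+7 tail pad (align 8)
size 112, align 8
— Packet2 —
@0: m5 [24B, align 8] → 24
@24: m15 [24B, align 8] → 48
@48: m16 [8B, align 8] → 56
@56: d [8B, align 8] → 64
@64: m10 [8B, align 8] → 72
@72: c [8B, align 8] → 80
@80: m18 [5B, align 1] → 85
@85: m7 [1B, align 1] → 86
@86: m2 [1B, align 1] → 87
@87: m21 [1B, align 1] → 88
size 88, align 8
112 − 88 = 24

24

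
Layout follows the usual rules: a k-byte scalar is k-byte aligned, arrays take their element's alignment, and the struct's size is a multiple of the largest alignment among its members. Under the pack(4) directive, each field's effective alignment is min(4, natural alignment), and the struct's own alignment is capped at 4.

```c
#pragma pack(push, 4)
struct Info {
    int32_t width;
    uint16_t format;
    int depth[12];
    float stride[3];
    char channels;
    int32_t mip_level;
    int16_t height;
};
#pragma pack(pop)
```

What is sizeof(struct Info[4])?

@0: width [4B, align 4] → 4
@4: format [2B, align 2] → 6
+2 pad (align 4)
@8: depth [48B, align 4] → 56
@56: stride [12B, align 4] → 68
@68: channels [1B, align 1] → 69
+3 pad (align 4)
@72: mip_level [4B, align 4] → 76
@76: height [2B, align 2] → 78
+2 tail pad (align 4)
size 80, align 4
array of 4: 4 × 80 = 320

320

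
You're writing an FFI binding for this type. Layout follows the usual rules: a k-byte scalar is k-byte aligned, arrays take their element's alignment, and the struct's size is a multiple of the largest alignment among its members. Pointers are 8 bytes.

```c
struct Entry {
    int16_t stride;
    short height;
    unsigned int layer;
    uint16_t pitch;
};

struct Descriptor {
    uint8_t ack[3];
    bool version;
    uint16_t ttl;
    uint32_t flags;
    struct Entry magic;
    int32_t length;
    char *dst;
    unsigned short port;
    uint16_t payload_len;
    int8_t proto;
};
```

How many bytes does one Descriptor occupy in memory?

48

Entry: 0..2  stride  (2B, 2-aligned); 2..4  height  (2B, 2-aligned); 4..8  layer  (4B, 4-aligned); 8..10  pitch  (2B, 2-aligned); 10..12  -- tail padding (2B); sizeof = 12, alignof = 4
0..3  ack  (3B, 1-aligned)
3..4  version  (1B, 1-aligned)
4..6  ttl  (2B, 2-aligned)
6..8  -- padding (2B)
8..12  flags  (4B, 4-aligned)
12..24  magic  (12B, 4-aligned)
24..28  length  (4B, 4-aligned)
28..32  -- padding (4B)
32..40  dst  (8B, 8-aligned)
40..42  port  (2B, 2-aligned)
42..44  payload_len  (2B, 2-aligned)
44..45  proto  (1B, 1-aligned)
45..48  -- tail padding (3B)
sizeof = 48, alignof = 8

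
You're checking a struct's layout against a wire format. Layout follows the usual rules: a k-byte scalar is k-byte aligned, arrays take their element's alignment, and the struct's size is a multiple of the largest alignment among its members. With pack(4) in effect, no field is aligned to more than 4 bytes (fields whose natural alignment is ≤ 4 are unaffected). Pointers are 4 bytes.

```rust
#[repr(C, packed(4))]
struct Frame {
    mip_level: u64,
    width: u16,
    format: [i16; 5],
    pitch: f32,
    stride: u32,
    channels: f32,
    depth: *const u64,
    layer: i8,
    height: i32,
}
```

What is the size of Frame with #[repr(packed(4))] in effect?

@0: mip_level [8B, align 4] → 8
@8: width [2B, align 2] → 10
@10: format [10B, align 2] → 20
@20: pitch [4B, align 4] → 24
@24: stride [4B, align 4] → 28
@28: channels [4B, align 4] → 32
@32: depth [4B, align 4] → 36
@36: layer [1B, align 1] → 37
+3 pad (align 4)
@40: height [4B, align 4] → 44
size 44, align 4

44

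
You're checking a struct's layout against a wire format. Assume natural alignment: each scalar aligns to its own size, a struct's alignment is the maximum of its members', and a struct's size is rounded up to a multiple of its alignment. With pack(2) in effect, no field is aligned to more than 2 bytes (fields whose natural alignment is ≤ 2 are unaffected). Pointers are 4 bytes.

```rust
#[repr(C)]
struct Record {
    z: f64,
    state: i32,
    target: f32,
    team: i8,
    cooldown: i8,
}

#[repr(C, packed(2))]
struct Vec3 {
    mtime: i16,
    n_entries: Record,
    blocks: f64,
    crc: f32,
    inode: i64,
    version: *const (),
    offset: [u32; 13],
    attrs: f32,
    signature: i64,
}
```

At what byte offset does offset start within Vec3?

50

Record: 0..8  z  (8B, 8-aligned); 8..12  state  (4B, 4-aligned); 12..16  target  (4B, 4-aligned); 16..17  team  (1B, 1-aligned); 17..18  cooldown  (1B, 1-aligned); 18..24  -- tail padding (6B); sizeof = 24, alignof = 8
0..2  mtime  (2B, 2-aligned)
2..26  n_entries  (24B, 2-aligned)
26..34  blocks  (8B, 2-aligned)
34..38  crc  (4B, 2-aligned)
38..46  inode  (8B, 2-aligned)
46..50  version  (4B, 2-aligned)
50..102  offset  (52B, 2-aligned)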